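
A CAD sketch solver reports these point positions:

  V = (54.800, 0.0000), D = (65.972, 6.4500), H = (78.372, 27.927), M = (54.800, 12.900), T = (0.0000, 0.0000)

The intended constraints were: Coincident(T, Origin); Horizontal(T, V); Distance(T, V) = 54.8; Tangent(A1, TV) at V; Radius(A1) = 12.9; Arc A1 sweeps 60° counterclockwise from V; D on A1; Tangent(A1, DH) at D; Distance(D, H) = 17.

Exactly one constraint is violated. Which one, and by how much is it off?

Distance(D, H) = 17 — off by 7.80.

T = (0.00, 0.00) ✓; T.y = 0.00, V.y = 0.00 ✓; |TV| = 54.80 ✓; ∠(MV, VT) = 90.00° ✓; |MV| = 12.90 ✓; bearing(M→D) − bearing(M→V) = 60.00° ✓; |MD| = 12.90 ✓; ∠(MD, DH) = 90.00° ✓; |DH| = 24.80 ✗.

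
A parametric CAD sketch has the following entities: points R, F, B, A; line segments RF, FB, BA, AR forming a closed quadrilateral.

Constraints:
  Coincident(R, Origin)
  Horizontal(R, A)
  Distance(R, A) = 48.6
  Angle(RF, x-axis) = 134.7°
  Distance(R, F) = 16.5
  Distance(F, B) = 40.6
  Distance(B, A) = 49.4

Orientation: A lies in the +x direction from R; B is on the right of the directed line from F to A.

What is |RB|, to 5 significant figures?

25.586

Checks: |FB| = 40.60 ✓; |BA| = 49.40 ✓.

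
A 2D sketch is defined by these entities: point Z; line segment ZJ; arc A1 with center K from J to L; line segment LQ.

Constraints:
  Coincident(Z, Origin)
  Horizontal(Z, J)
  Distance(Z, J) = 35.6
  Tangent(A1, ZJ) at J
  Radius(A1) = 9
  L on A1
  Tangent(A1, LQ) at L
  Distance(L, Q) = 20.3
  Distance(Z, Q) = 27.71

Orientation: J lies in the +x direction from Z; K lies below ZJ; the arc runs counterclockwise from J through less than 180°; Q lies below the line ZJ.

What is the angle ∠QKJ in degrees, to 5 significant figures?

124.64°

Z is at the origin; ZJ is horizontal with |ZJ| = 35.6 and J on the +x side, so J = (35.600, 0.0000). The tangent condition forces KJ to be normal to ZJ, so K = J + (0, -9) = (35.600, -9.0000). Since KL ⟂ LQ (tangency), |KQ| = √(9.0² + 20.3²) = 22.206 regardless of where L sits on A1. So Q lies on both circle(Z, 27.71) and circle(K, 22.206); the below-ZJ intersection is Q = (17.330, -21.622). L is the foot of the tangent from Q: L = (27.922, -4.3041).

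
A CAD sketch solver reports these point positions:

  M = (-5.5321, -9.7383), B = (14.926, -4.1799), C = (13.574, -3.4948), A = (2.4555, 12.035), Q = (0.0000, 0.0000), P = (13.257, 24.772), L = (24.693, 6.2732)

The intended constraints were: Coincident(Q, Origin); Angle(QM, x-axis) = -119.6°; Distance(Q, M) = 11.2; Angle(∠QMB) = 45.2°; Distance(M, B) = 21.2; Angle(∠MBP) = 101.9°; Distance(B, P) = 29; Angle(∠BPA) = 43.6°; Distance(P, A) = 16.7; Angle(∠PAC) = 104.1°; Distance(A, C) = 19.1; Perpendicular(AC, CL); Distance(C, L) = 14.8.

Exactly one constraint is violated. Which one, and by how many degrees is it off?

Perpendicular(AC, CL) — off by 5.70°.

Q = (0.00, 0.00) ✓; QM at -119.6° ✓; |QM| = 11.20 ✓; ∠QMB = 45.20° ✓; |MB| = 21.20 ✓; ∠MBP = 101.9° ✓; |BP| = 29.00 ✓; ∠BPA = 43.60° ✓; |PA| = 16.70 ✓; ∠PAC = 104.1° ✓; |AC| = 19.10 ✓; ∠(AC, CL) = 95.70° ✗; |CL| = 14.80 ✓.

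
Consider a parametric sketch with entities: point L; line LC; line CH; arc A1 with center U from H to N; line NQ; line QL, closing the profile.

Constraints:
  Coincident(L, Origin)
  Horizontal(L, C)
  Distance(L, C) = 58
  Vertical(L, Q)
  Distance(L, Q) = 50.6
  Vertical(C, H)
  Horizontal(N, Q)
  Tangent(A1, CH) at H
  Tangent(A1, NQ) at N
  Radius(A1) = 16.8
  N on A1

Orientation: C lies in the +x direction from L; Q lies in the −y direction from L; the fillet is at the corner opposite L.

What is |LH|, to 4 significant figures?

67.13

L is at the origin; L and C share the same y with |LC| = 58.0 and C on the +x side, so C = (58.00, 0.000). LQ is vertical with |LQ| = 50.6 and Q on the −y side, so Q = (0.000, -50.60). The virtual corner opposite L is at (58.00, -50.60). Since A1 is tangent to CH there, UH ⟂ CH and the tangent condition forces UN to be normal to NQ, with radius 16.8, so the center U sits 16.8 in from both sides at U = (41.20, -33.80). That places the tangent points at H = (58.00, -33.80) on CH and N = (41.20, -50.60) on NQ. Then |LH| = |H − L| = 67.13.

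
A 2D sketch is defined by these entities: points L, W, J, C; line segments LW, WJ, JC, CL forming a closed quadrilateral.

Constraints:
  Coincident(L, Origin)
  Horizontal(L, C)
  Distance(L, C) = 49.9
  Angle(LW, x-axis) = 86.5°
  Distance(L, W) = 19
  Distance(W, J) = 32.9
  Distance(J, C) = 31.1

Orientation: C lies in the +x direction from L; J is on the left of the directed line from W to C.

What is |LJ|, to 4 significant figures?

42.36

Checks: |WJ| = 32.90 ✓; |JC| = 31.10 ✓.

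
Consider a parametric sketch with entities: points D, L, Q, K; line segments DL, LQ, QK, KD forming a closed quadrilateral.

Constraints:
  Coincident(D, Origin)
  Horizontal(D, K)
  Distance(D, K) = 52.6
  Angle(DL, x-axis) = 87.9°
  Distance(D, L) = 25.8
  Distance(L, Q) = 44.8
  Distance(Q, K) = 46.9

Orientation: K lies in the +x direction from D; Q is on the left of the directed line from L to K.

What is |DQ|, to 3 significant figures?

61.4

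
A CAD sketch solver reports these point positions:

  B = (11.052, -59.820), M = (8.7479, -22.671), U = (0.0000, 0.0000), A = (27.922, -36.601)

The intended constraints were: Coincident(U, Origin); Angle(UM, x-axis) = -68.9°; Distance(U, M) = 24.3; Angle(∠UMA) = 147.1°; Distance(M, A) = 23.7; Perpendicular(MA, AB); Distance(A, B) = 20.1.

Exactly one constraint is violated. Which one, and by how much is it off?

Distance(A, B) = 20.1 — off by 8.60.

U = (0.00, 0.00) ✓; UM at -68.90° ✓; |UM| = 24.30 ✓; ∠UMA = 147.1° ✓; |MA| = 23.70 ✓; ∠(MA, AB) = 90.00° ✓; |AB| = 28.70 ✗.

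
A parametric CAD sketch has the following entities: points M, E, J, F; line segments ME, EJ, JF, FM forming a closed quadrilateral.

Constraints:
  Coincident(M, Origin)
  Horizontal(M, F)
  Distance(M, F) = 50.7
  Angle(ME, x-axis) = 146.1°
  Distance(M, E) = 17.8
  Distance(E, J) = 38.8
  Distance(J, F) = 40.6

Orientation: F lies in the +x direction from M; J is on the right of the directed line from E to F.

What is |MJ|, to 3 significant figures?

21.4

Checks: |EJ| = 38.80 ✓; |JF| = 40.60 ✓.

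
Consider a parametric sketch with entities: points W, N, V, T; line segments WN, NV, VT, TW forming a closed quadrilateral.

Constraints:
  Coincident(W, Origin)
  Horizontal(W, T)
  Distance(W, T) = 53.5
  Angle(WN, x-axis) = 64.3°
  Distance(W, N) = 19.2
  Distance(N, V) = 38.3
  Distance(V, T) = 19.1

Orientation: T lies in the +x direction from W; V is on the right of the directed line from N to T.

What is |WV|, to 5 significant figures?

37.495

Checks: |NV| = 38.30 ✓; |VT| = 19.10 ✓.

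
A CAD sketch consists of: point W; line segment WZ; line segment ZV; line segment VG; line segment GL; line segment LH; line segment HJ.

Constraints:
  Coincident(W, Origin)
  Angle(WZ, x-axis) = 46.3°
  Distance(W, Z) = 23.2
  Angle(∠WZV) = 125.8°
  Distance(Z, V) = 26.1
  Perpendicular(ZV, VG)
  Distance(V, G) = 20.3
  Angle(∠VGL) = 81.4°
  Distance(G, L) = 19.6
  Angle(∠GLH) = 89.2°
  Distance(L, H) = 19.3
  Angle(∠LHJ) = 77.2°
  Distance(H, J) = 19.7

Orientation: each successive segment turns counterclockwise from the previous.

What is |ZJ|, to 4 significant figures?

28.70

∠GLH = 89.2° gives LH at 19.90° from the x-axis; with |LH| = 19.3, H = (15.87, 26.78). ∠LHJ = 77.2° gives HJ at 122.7° from the x-axis; with |HJ| = 19.7, J = (5.230, 43.36). Then |ZJ| = |J − Z| = 28.70.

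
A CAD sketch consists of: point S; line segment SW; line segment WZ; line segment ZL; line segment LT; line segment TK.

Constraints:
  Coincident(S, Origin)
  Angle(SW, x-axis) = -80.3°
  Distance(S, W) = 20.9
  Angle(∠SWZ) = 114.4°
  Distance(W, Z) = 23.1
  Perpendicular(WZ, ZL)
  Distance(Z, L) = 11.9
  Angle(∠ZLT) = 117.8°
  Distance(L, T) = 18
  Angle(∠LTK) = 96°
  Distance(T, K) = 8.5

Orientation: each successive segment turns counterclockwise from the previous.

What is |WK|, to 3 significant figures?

13.5

S is at the origin; SW runs at -80.3° with length 20.9, so W = (3.52, -20.6). ∠SWZ = 114.4° gives WZ at -14.7° from the x-axis; with |WZ| = 23.1, Z = (25.9, -26.5). WZ is perpendicular to ZL, so ZL runs at 75.3°; with |ZL| = 11.9, L = (28.9, -15.0). ∠ZLT = 117.8° gives LT at 138° from the x-axis; with |LT| = 18.0, T = (15.6, -2.79). ∠LTK = 96.0° gives TK at -138° from the x-axis; with |TK| = 8.5, K = (9.25, -8.42). Then |WK| = |K − W| = 13.5.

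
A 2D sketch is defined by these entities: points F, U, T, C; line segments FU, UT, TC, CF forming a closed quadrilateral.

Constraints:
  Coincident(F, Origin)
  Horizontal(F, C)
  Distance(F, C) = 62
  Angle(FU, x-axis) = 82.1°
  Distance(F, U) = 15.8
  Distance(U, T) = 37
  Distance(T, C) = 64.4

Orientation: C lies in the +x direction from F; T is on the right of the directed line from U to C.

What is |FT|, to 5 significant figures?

21.374

F is at the origin; FC is horizontal with |FC| = 62.0 and C in +x, so C = (62.0, 0). FU runs at 82.1° with |FU| = 15.8, so U = (2.1716, 15.650). T is determined by |UT| = 37.0 and |TC| = 64.4 together: it lies at the intersection of circle(U, 37.0) and circle(C, 64.4). With |UC| = 61.841, the foot of the radical line on UC is 8.4571 from U and the perpendicular offset is √(37.0² − 8.4571²) = 36.021. Taking the right-of-UC solution: T = (1.2378, -21.338).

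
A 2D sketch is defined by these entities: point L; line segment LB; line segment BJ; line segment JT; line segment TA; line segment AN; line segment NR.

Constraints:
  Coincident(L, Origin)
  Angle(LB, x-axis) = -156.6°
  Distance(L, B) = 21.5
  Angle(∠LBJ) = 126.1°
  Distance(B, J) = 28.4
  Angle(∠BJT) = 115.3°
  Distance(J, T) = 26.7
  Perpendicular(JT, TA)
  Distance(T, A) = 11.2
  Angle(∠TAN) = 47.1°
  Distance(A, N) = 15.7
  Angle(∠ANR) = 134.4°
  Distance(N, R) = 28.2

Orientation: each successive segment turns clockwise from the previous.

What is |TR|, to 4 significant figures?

30.26

L is at the origin; LB runs at -156.6° with length 21.5, so B = (-19.73, -8.539). ∠LBJ = 126.1° gives BJ at 149.5° from the x-axis; with |BJ| = 28.4, J = (-44.20, 5.875). ∠BJT = 115.3° gives JT at 84.80° from the x-axis; with |JT| = 26.7, T = (-41.78, 32.47). JT ⟂ TA, so TA runs at -5.200°; with |TA| = 11.2, A = (-30.63, 31.45). ∠TAN = 47.1° gives AN at -138.1° from the x-axis; with |AN| = 15.7, N = (-42.31, 20.97). ∠ANR = 134.4° gives NR at 176.3° from the x-axis; with |NR| = 28.2, R = (-70.46, 22.79). Then |TR| = |R − T| = 30.26.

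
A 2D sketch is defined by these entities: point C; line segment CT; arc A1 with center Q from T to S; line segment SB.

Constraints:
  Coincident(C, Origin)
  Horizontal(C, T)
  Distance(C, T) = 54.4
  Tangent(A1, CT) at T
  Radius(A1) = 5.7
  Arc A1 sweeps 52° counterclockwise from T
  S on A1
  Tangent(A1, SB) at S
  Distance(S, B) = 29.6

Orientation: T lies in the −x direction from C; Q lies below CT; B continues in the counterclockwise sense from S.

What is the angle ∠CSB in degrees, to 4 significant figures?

130.1°

On A1, T sits at bearing 90° from Q; a 52° counterclockwise sweep puts S at bearing 142°, so S = Q + 5.7·(cos 142°, sin 142°) = (-58.89, -2.191). The tangent condition forces QS to be normal to SB, so SB runs along (−sin 142°, cos 142°); with |SB| = 29.6, B = (-77.12, -25.52). Then cos ∠CSB = SC·SB / (|SC||SB|), giving 130.1°.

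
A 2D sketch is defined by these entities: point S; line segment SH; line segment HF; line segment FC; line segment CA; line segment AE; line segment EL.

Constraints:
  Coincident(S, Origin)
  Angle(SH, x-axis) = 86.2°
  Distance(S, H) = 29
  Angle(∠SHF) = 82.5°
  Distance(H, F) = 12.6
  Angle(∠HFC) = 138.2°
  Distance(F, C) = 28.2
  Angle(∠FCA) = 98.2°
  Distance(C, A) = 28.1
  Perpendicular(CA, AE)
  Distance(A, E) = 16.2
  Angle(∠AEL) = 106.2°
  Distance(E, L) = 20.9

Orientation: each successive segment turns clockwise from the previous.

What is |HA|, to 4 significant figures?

45.91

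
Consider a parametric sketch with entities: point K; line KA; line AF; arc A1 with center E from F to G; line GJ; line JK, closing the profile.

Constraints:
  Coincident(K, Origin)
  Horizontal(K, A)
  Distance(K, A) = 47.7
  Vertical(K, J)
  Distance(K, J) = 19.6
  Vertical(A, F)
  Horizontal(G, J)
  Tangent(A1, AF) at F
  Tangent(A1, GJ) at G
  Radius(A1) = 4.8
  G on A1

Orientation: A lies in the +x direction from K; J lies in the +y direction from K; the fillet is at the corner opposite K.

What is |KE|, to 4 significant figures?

45.38

K is at the origin; K and A share the same y with |KA| = 47.7 and A on the +x side, so A = (47.70, 0.000). K and J share the same x with |KJ| = 19.6 and J on the +y side, so J = (0.000, 19.60). The virtual corner opposite K is at (47.70, 19.60). The tangent condition forces EF to be normal to AF and the tangent condition forces EG to be normal to GJ, with radius 4.8, so the center E sits 4.8 in from both sides at E = (42.90, 14.80). Then |KE| = |E − K| = 45.38.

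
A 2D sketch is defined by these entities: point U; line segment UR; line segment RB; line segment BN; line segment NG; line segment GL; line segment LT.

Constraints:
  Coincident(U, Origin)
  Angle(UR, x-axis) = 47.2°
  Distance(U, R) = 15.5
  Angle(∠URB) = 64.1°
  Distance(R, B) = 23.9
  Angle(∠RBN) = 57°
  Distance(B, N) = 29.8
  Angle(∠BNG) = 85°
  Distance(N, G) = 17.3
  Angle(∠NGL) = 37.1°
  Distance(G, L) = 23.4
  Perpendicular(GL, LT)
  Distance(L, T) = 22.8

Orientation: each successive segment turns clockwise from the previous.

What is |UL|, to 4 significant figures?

10.69

U is at the origin; UR runs at 47.2° with length 15.5, so R = (10.53, 11.37). ∠URB = 64.1° gives RB at -68.70° from the x-axis; with |RB| = 23.9, B = (19.21, -10.89). ∠RBN = 57.0° gives BN at 168.3° from the x-axis; with |BN| = 29.8, N = (-9.968, -4.852). ∠BNG = 85.0° gives NG at 73.30° from the x-axis; with |NG| = 17.3, G = (-4.996, 11.72). ∠NGL = 37.1° gives GL at -69.60° from the x-axis; with |GL| = 23.4, L = (3.160, -10.21). Then |UL| = |L − U| = 10.69.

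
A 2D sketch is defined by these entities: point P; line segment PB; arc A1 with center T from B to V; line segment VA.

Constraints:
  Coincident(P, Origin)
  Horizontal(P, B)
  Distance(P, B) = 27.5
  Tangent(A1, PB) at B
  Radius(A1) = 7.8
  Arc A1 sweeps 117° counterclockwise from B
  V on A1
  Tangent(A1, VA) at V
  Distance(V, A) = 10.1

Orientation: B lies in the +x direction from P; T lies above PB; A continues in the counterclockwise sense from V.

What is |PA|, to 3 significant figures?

36.1

P is at the origin; PB is horizontal with |PB| = 27.5 and B on the +x side, so B = (27.5, 0.00). Since A1 is tangent to PB there, TB ⟂ PB, so T = B + (0, 7.8) = (27.5, 7.80). On A1, B sits at bearing -90° from T; a 117° counterclockwise sweep puts V at bearing 27°, so V = T + 7.8·(cos 27°, sin 27°) = (34.4, 11.3). The tangent condition forces TV to be normal to VA, so VA runs along (−sin 27°, cos 27°); with |VA| = 10.1, A = (29.9, 20.3). Then |PA| = |A − P| = 36.1.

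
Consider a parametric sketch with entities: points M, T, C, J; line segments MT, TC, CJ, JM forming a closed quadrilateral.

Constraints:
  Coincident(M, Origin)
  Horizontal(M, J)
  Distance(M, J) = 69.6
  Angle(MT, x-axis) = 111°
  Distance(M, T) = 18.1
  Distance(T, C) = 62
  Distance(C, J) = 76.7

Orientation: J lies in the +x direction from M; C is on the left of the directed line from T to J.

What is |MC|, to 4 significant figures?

73.17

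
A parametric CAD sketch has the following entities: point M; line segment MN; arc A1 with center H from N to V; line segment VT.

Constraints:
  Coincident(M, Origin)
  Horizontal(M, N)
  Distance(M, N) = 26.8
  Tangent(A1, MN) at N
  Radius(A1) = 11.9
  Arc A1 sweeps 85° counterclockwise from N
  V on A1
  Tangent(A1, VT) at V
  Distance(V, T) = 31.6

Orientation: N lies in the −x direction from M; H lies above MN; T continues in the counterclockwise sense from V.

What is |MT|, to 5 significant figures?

44.063

M is at the origin; M and N share the same y with |MN| = 26.8 and N on the −x side, so N = (-26.800, 0.0000). A1 meets MN tangentially, so HN is at right angles to MN, so H = N + (0, 11.9) = (-26.800, 11.900). On A1, N sits at bearing -90° from H; an 85° counterclockwise sweep puts V at bearing -5°, so V = H + 11.9·(cos -5°, sin -5°) = (-14.945, 10.863). Since A1 is tangent to VT there, HV ⟂ VT, so VT runs along (−sin -5°, cos -5°); with |VT| = 31.6, T = (-12.191, 42.343). Then |MT| = |T − M| = 44.063.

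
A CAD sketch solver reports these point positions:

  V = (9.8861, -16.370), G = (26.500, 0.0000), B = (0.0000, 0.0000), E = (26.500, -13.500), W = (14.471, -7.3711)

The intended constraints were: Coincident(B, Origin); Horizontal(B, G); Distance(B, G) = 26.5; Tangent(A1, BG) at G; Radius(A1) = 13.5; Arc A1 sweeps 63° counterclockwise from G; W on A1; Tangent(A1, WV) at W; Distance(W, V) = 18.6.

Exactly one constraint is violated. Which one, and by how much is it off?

Distance(W, V) = 18.6 — off by 8.50.

B = (0.00, 0.00) ✓; B.y = 0.00, G.y = 0.00 ✓; |BG| = 26.50 ✓; ∠(EG, GB) = 90.00° ✓; |EG| = 13.50 ✓; bearing(E→W) − bearing(E→G) = 63.00° ✓; |EW| = 13.50 ✓; ∠(EW, WV) = 90.00° ✓; |WV| = 10.10 ✗.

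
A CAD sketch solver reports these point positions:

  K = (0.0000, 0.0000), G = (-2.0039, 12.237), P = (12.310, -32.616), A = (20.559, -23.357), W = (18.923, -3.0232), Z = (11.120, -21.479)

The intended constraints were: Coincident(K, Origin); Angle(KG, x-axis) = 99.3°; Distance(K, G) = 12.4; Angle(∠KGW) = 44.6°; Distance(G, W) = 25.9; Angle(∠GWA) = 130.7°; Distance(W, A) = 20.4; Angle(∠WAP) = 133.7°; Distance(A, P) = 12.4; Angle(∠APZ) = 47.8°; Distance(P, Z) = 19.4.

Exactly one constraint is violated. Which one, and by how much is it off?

Distance(P, Z) = 19.4 — off by 8.20.

K = (0.00, 0.00) ✓; KG at 99.30° ✓; |KG| = 12.40 ✓; ∠KGW = 44.60° ✓; |GW| = 25.90 ✓; ∠GWA = 130.7° ✓; |WA| = 20.40 ✓; ∠WAP = 133.7° ✓; |AP| = 12.40 ✓; ∠APZ = 47.80° ✓; |PZ| = 11.20 ✗.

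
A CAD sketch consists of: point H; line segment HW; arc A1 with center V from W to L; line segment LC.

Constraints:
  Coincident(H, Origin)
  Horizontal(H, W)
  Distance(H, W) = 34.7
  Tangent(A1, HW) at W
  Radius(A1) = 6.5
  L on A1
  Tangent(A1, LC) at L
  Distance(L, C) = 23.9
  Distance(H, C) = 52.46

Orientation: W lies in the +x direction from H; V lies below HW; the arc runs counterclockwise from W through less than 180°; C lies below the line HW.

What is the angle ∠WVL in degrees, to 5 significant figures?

125.28°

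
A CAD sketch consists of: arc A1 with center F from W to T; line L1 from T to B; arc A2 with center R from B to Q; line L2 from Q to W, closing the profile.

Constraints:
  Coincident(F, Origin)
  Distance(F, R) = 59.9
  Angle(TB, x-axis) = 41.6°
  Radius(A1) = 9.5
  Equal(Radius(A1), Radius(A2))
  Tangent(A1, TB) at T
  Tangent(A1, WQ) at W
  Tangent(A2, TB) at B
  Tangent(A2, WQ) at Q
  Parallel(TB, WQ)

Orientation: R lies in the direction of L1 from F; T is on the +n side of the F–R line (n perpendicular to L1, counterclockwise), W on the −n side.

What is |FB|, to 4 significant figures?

60.65

The slot axis is L1's direction at 41.6°, so u = (cos 41.6°, sin 41.6°) = (0.7478, 0.6639) and n = (−sin 41.6°, cos 41.6°) = (-0.6639, 0.7478). F is at the origin and R lies 59.9 along u from F, so R = 59.9·u = (44.79, 39.77). Tangency of A1 to both parallel lines with radius 9.5 puts T and W at F ± 9.5·n: T = (-6.307, 7.104), W = (6.307, -7.104). Equal radii place B and Q the same way about R: B = R + 9.5·n = (38.49, 46.87), Q = R − 9.5·n = (51.10, 32.67). Then |FB| = |B − F| = 60.65.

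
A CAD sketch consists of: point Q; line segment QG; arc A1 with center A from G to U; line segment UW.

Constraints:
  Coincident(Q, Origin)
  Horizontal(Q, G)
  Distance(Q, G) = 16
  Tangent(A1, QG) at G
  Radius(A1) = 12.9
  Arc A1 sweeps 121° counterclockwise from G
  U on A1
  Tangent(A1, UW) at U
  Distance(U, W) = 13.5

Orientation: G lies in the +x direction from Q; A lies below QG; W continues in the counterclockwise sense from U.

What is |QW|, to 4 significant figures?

33.31

Q is at the origin; Q and G share the same y with |QG| = 16.0 and G on the +x side, so G = (16.00, 0.000). A1 meets QG tangentially, so AG is at right angles to QG, so A = G + (0, -12.9) = (16.00, -12.90). On A1, G sits at bearing 90° from A; a 121° counterclockwise sweep puts U at bearing 211°, so U = A + 12.9·(cos 211°, sin 211°) = (4.943, -19.54). The tangent condition forces AU to be normal to UW, so UW runs along (−sin 211°, cos 211°); with |UW| = 13.5, W = (11.90, -31.12). Then |QW| = |W − Q| = 33.31.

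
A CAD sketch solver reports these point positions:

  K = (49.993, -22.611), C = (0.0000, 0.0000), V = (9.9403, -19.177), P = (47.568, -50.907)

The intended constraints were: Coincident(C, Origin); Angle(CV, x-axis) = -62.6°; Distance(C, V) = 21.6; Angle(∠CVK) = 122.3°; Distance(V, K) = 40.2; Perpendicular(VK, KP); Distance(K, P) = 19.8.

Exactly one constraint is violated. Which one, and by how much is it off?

Distance(K, P) = 19.8 — off by 8.60.

C = (0.00, 0.00) ✓; CV at -62.60° ✓; |CV| = 21.60 ✓; ∠CVK = 122.3° ✓; |VK| = 40.20 ✓; ∠(VK, KP) = 90.00° ✓; |KP| = 28.40 ✗.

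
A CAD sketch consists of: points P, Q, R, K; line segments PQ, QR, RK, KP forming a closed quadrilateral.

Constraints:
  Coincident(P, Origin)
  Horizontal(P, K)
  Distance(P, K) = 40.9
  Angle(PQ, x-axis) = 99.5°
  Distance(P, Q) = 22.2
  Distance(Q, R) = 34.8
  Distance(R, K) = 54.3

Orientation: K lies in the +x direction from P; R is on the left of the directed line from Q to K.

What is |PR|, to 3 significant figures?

52.4

Checks: |QR| = 34.80 ✓; |RK| = 54.30 ✓.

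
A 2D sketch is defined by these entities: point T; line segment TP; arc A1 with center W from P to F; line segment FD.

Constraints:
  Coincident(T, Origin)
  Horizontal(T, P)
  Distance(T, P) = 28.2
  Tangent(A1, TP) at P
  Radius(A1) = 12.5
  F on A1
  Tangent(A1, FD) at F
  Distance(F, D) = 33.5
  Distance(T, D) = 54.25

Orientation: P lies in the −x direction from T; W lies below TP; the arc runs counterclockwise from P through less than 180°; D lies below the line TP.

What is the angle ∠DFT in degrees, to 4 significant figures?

88.86°

T is at the origin; T and P share the same y with |TP| = 28.2 and P on the −x side, so P = (-28.20, 0.000). A1 meets TP tangentially, so WP is at right angles to TP, so W = P + (0, -12.5) = (-28.20, -12.50). Since WF ⟂ FD (tangency), |WD| = √(12.5² + 33.5²) = 35.76 regardless of where F sits on A1. So D lies on both circle(T, 54.25) and circle(W, 35.76); the below-TP intersection is D = (-25.06, -48.12). F is the foot of the tangent from D: F = (-39.48, -17.88).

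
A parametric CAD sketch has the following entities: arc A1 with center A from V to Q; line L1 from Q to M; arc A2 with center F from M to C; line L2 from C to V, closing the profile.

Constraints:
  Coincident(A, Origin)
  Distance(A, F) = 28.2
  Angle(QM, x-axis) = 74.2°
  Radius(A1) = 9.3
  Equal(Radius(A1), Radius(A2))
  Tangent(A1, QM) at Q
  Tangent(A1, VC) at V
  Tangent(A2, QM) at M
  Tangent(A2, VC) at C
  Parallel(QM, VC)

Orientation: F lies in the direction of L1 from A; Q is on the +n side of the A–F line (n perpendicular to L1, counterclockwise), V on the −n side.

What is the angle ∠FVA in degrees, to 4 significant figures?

71.75°

The slot axis is L1's direction at 74.2°, so u = (cos 74.2°, sin 74.2°) = (0.2723, 0.9622) and n = (−sin 74.2°, cos 74.2°) = (-0.9622, 0.2723). A is at the origin and F lies 28.2 along u from A, so F = 28.2·u = (7.678, 27.13). Tangency of A1 to both parallel lines with radius 9.3 puts Q and V at A ± 9.3·n: Q = (-8.949, 2.532), V = (8.949, -2.532). Then cos ∠FVA = VF·VA / (|VF||VA|), giving 71.75°.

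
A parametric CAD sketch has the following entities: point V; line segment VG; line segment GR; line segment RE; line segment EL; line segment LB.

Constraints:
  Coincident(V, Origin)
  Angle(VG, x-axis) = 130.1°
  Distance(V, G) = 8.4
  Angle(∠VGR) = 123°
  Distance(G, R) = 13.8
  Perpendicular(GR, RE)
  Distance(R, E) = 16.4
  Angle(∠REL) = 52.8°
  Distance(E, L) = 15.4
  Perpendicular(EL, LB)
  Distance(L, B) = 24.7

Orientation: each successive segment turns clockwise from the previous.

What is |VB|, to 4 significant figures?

28.78

V is at the origin; VG runs at 130.1° with length 8.4, so G = (-5.411, 6.425). ∠VGR = 123.0° gives GR at 73.10° from the x-axis; with |GR| = 13.8, R = (-1.399, 19.63). GR is perpendicular to RE, so RE runs at -16.90°; with |RE| = 16.4, E = (14.29, 14.86). ∠REL = 52.8° gives EL at -144.1° from the x-axis; with |EL| = 15.4, L = (1.818, 5.832). EL ⟂ LB, so LB runs at 125.9°; with |LB| = 24.7, B = (-12.67, 25.84). Then |VB| = |B − V| = 28.78.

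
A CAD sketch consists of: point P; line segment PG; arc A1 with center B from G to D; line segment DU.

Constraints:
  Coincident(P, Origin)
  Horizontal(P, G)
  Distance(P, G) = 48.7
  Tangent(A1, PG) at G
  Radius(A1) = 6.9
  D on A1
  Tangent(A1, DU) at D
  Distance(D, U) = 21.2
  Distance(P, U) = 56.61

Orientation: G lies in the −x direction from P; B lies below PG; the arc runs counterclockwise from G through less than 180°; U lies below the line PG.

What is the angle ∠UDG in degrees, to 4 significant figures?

125.7°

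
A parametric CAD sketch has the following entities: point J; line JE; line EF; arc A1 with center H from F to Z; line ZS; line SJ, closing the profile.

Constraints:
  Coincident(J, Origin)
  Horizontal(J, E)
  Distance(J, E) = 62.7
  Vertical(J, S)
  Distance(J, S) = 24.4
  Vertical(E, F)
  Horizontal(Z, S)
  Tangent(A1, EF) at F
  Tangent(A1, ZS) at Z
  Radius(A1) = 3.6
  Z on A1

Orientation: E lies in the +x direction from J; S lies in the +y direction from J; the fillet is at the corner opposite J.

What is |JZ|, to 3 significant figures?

63.9

J is at the origin; J and E share the same y with |JE| = 62.7 and E on the +x side, so E = (62.7, 0.00). JS is vertical with |JS| = 24.4 and S on the +y side, so S = (0.00, 24.4). The virtual corner opposite J is at (62.7, 24.4). Tangency of A1 to EF means the radius HF is perpendicular to EF and since A1 is tangent to ZS there, HZ ⟂ ZS, with radius 3.6, so the center H sits 3.6 in from both sides at H = (59.1, 20.8). That places the tangent points at F = (62.7, 20.8) on EF and Z = (59.1, 24.4) on ZS. Then |JZ| = |Z − J| = 63.9.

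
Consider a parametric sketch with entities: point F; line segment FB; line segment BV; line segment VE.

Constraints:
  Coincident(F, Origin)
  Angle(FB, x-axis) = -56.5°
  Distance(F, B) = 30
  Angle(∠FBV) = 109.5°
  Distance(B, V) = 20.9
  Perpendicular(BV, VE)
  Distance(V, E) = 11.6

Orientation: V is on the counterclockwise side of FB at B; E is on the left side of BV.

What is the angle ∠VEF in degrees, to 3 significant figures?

118°

F is at the origin; FB runs at -56.5° with length 30.0, so B = 30.0·(cos -56.5°, sin -56.5°) = (16.6, -25.0). ∠FBV = 109.5°, so BV runs at -56.5° + (180° − 109.5°) = 14.0° from the x-axis; with |BV| = 20.9, V = B + 20.9·(cos 14.0°, sin 14.0°) = (36.8, -20.0). The perpendicularity gives VE at right angles to BV; with |VE| = 11.6 on the left of BV, E = V + 11.6·(-0.242, 0.970) = (34.0, -8.70). Then cos ∠VEF = EV·EF / (|EV||EF|), giving 118°.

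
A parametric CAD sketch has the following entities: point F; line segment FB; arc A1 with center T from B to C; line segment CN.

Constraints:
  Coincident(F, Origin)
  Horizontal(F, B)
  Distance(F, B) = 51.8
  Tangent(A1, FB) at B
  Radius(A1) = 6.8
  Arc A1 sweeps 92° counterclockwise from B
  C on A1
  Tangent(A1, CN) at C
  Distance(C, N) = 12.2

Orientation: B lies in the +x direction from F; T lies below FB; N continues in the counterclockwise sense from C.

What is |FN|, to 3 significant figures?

49.3

F is at the origin; FB is horizontal with |FB| = 51.8 and B on the +x side, so B = (51.8, 0.00). Since A1 is tangent to FB there, TB ⟂ FB, so T = B + (0, -6.8) = (51.8, -6.80). On A1, B sits at bearing 90° from T; a 92° counterclockwise sweep puts C at bearing 182°, so C = T + 6.8·(cos 182°, sin 182°) = (45.0, -7.04). Since A1 is tangent to CN there, TC ⟂ CN, so CN runs along (−sin 182°, cos 182°); with |CN| = 12.2, N = (45.4, -19.2). Then |FN| = |N − F| = 49.3.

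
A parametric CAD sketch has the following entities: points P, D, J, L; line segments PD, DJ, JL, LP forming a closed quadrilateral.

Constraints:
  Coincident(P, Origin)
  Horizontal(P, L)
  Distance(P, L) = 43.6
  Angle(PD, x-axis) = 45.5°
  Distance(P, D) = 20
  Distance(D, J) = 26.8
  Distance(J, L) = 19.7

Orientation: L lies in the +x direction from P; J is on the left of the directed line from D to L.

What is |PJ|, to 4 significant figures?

44.75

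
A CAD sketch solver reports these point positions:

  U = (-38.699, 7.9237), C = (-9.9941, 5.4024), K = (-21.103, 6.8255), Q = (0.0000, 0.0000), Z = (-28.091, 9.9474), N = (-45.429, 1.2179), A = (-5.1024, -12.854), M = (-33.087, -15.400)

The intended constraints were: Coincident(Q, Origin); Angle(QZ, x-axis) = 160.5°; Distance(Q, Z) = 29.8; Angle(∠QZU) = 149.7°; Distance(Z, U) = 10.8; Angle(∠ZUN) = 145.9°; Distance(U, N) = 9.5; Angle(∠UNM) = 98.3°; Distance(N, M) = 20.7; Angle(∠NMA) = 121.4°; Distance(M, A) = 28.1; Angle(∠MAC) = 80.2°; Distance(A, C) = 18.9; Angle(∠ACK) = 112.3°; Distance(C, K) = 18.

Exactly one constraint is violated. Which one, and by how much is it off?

Distance(C, K) = 18 — off by 6.80.

Q = (0.00, 0.00) ✓; QZ at 160.5° ✓; |QZ| = 29.80 ✓; ∠QZU = 149.7° ✓; |ZU| = 10.80 ✓; ∠ZUN = 145.9° ✓; |UN| = 9.501 ✓; ∠UNM = 98.30° ✓; |NM| = 20.70 ✓; ∠NMA = 121.4° ✓; |MA| = 28.10 ✓; ∠MAC = 80.20° ✓; |AC| = 18.90 ✓; ∠ACK = 112.3° ✓; |CK| = 11.20 ✗.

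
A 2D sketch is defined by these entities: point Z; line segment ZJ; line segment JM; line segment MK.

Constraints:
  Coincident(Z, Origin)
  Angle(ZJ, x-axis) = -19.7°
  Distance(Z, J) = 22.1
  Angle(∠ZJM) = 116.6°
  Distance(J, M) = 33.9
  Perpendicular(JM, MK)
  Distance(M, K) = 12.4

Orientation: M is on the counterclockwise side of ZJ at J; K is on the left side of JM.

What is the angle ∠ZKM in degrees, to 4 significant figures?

99.54°

∠ZJM = 116.6°, so JM runs at -19.7° + (180° − 116.6°) = 43.70° from the x-axis; with |JM| = 33.9, M = J + 33.9·(cos 43.70°, sin 43.70°) = (45.32, 15.97). The perpendicularity gives MK at right angles to JM; with |MK| = 12.4 on the left of JM, K = M + 12.4·(-0.6909, 0.7230) = (36.75, 24.94). Then cos ∠ZKM = KZ·KM / (|KZ||KM|), giving 99.54°.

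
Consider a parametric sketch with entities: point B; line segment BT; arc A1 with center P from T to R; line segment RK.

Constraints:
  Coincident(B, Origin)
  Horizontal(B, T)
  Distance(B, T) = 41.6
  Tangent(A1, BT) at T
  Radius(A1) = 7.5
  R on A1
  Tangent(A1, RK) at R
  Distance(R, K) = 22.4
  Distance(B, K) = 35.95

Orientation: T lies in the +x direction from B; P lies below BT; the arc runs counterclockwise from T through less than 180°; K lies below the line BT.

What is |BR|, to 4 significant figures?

35.01

Checks: |PT| = 7.500 ✓; |PR| = 7.500 ✓; ∠(PR, RK) = 90.00° ✓; |RK| = 22.40 ✓; |BK| = 35.95 ✓.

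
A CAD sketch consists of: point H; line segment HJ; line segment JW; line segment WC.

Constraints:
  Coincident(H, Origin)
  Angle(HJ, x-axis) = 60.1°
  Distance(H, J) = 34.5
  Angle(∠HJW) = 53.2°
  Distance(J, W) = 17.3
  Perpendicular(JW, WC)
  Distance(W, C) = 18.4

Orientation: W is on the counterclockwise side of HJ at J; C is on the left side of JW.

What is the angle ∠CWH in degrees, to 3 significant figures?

6.95°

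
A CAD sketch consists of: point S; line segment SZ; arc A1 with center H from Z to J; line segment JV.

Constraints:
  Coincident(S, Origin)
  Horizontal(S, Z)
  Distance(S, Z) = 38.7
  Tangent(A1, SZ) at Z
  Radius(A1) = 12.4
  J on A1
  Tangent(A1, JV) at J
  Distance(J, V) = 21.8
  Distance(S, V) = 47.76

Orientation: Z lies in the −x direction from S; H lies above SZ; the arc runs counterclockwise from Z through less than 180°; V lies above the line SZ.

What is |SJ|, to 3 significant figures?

30.5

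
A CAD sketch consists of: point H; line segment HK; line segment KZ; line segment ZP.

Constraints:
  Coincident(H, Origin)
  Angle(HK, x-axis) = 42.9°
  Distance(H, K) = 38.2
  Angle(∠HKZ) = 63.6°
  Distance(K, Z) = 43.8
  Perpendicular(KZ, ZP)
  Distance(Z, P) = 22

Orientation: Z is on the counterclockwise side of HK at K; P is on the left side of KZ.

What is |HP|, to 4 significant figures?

29.47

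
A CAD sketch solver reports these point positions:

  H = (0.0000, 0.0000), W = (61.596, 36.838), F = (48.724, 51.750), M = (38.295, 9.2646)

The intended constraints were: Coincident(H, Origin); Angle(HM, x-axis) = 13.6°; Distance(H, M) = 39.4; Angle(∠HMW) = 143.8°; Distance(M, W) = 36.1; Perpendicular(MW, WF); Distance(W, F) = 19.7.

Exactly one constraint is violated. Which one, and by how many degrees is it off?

Perpendicular(MW, WF) — off by 9.00°.

H = (0.00, 0.00) ✓; HM at 13.60° ✓; |HM| = 39.40 ✓; ∠HMW = 143.8° ✓; |MW| = 36.10 ✓; ∠(MW, WF) = 81.00° ✗; |WF| = 19.70 ✓.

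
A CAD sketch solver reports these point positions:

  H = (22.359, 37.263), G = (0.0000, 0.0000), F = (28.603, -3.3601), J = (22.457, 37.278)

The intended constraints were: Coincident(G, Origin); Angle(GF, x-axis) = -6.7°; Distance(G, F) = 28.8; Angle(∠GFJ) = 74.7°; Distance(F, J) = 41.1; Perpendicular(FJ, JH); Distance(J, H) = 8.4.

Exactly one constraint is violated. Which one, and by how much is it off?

Distance(J, H) = 8.4 — off by 8.30.

G = (0.00, 0.00) ✓; GF at -6.700° ✓; |GF| = 28.80 ✓; ∠GFJ = 74.70° ✓; |FJ| = 41.10 ✓; ∠(FJ, JH) = 90.10° ✓; |JH| = 0.09914 ✗.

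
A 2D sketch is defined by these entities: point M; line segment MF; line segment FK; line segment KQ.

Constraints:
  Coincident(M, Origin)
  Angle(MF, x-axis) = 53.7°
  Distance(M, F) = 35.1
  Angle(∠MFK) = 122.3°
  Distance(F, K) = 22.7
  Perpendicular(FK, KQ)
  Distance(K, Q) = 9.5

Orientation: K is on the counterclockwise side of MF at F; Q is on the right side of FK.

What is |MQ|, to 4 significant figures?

57.03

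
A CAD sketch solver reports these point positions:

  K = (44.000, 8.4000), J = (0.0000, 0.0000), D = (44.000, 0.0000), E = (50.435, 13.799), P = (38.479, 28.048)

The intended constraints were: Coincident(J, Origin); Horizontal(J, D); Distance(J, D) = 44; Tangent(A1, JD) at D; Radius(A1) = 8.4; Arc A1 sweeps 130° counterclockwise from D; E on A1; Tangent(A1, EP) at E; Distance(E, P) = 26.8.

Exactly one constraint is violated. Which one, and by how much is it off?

Distance(E, P) = 26.8 — off by 8.20.

J = (0.00, 0.00) ✓; J.y = 0.00, D.y = 0.00 ✓; |JD| = 44.00 ✓; ∠(KD, DJ) = 90.00° ✓; |KD| = 8.400 ✓; bearing(K→E) − bearing(K→D) = 130.0° ✓; |KE| = 8.400 ✓; ∠(KE, EP) = 90.00° ✓; |EP| = 18.60 ✗.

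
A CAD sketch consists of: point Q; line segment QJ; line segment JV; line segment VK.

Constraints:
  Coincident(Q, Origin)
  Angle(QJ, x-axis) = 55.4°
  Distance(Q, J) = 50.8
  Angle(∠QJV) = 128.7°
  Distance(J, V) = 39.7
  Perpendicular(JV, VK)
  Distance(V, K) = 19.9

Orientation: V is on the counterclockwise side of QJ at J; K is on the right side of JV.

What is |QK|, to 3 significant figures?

93.0

Q is at the origin; QJ runs at 55.4° with length 50.8, so J = 50.8·(cos 55.4°, sin 55.4°) = (28.8, 41.8). ∠QJV = 128.7°, so JV runs at 55.4° + (180° − 128.7°) = 107° from the x-axis; with |JV| = 39.7, V = J + 39.7·(cos 107°, sin 107°) = (17.4, 79.8). JV ⟂ VK; with |VK| = 19.9 on the right of JV, K = V + 19.9·(0.958, 0.287) = (36.5, 85.6). Then |QK| = |K − Q| = 93.0.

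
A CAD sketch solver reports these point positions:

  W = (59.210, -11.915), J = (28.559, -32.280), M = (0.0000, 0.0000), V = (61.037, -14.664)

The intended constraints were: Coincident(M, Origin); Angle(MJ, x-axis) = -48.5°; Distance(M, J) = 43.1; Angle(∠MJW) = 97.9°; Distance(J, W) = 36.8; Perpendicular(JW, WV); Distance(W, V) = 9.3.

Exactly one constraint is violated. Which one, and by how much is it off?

Distance(W, V) = 9.3 — off by 6.00.

M = (0.00, 0.00) ✓; MJ at -48.50° ✓; |MJ| = 43.10 ✓; ∠MJW = 97.90° ✓; |JW| = 36.80 ✓; ∠(JW, WV) = 89.99° ✓; |WV| = 3.301 ✗.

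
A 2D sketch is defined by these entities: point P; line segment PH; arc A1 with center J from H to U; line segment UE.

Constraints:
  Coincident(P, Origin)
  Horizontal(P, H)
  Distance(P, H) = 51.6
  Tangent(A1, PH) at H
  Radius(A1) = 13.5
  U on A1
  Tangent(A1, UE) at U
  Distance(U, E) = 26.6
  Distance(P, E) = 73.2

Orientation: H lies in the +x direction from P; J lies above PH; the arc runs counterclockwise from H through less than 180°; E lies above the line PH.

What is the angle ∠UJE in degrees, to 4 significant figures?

63.09°

Checks: |JU| = 13.50 ✓; ∠(JU, UE) = 90.00° ✓; |UE| = 26.60 ✓; |PE| = 73.20 ✓.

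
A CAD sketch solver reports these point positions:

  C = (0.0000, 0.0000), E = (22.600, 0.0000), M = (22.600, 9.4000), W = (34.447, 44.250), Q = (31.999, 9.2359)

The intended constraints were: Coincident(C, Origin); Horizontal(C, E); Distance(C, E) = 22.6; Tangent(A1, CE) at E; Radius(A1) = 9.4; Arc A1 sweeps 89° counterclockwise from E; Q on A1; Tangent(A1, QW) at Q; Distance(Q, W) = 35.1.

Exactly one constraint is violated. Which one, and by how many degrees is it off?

Tangent(A1, QW) at Q — off by 3.00°.

C = (0.00, 0.00) ✓; C.y = 0.00, E.y = 0.00 ✓; |CE| = 22.60 ✓; ∠(ME, EC) = 90.00° ✓; |ME| = 9.400 ✓; bearing(M→Q) − bearing(M→E) = 89.00° ✓; |MQ| = 9.400 ✓; ∠(MQ, QW) = 93.00° ✗; |QW| = 35.10 ✓.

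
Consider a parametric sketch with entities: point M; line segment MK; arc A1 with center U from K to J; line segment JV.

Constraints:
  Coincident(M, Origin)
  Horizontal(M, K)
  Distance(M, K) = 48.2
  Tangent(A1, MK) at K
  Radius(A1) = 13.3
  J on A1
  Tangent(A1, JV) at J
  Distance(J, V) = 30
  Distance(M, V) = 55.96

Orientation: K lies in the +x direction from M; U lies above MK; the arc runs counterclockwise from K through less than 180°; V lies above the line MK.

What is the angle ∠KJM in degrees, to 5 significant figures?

46.638°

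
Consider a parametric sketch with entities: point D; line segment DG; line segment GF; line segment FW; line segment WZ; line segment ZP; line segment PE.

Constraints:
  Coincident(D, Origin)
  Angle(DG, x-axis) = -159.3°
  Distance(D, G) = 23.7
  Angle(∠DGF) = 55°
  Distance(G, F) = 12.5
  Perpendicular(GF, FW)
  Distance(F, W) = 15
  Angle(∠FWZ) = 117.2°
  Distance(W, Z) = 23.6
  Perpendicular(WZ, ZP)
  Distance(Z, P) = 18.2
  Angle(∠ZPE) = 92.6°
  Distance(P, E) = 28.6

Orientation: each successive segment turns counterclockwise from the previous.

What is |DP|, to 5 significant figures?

31.948

D is at the origin; DG runs at -159.3° with length 23.7, so G = (-22.170, -8.3774). ∠DGF = 55.0° gives GF at -34.300° from the x-axis; with |GF| = 12.5, F = (-11.844, -15.421). GF ⟂ FW, so FW runs at 55.700°; with |FW| = 15.0, W = (-3.3909, -3.0300). ∠FWZ = 117.2° gives WZ at 118.50° from the x-axis; with |WZ| = 23.6, Z = (-14.652, 17.710). The perpendicularity gives ZP at right angles to WZ, so ZP runs at -151.50°; with |ZP| = 18.2, P = (-30.646, 9.0258). Then |DP| = |P − D| = 31.948.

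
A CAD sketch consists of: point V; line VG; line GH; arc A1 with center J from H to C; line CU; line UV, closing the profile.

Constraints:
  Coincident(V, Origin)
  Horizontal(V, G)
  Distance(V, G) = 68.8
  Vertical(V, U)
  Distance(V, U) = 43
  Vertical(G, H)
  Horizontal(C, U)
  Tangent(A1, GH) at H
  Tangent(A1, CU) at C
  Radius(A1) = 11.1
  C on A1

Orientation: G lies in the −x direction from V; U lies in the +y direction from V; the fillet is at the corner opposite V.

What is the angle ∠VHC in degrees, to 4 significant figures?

69.88°

The virtual corner opposite V is at (-68.80, 43.00). A1 meets GH tangentially, so JH is at right angles to GH and since A1 is tangent to CU there, JC ⟂ CU, with radius 11.1, so the center J sits 11.1 in from both sides at J = (-57.70, 31.90). That places the tangent points at H = (-68.80, 31.90) on GH and C = (-57.70, 43.00) on CU. Then cos ∠VHC = HV·HC / (|HV||HC|), giving 69.88°.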